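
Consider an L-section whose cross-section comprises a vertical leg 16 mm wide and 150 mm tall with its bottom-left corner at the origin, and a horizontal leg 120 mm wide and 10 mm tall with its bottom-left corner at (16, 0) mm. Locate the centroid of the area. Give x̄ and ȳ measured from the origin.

x̄ = 30.67 mm, ȳ = 51.67 mm

Part | A | x̄ᵢ | ȳᵢ | A·x̄ᵢ | A·ȳᵢ
vertical leg | 2400.00 | 8.00 | 75.00 | 19200.00 | 180000.00
horizontal leg | 1200.00 | 76.00 | 5.00 | 91200.00 | 6000.00
Σ | 3600.00 |  |  | 110400.00 | 186000.00
x̄ = 110400.00 / 3600.00 = 30.67 mm
ȳ = 186000.00 / 3600.00 = 51.67 mm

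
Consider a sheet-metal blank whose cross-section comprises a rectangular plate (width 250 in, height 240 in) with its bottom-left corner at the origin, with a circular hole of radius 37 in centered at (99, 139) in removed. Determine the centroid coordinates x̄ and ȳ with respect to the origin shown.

x̄ = 127.01 in, ȳ = 118.53 in

plate: A = 250 × 240 = 60000.00, centroid at (125.00, 120.00).
hole: A = −π·37² = -4300.84, centroid at (99.00, 139.00).
ΣA = 55699.16 in²
ΣAx̄ = (60000.00)(125.00) + (-4300.84)(99.00) = 7074216.81 in³
ΣAȳ = (60000.00)(120.00) + (-4300.84)(139.00) = 6602183.19 in³
x̄ = 7074216.81 / 55699.16 = 127.01 in
ȳ = 6602183.19 / 55699.16 = 118.53 in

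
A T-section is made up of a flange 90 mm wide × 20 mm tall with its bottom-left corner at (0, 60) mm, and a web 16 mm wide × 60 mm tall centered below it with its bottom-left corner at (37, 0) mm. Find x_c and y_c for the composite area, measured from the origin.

Part | A | x̄ᵢ | ȳᵢ | A·x̄ᵢ | A·ȳᵢ
web | 960.00 | 45.00 | 30.00 | 43200.00 | 28800.00
flange | 1800.00 | 45.00 | 70.00 | 81000.00 | 126000.00
Σ | 2760.00 |  |  | 124200.00 | 154800.00
x_c = 124200.00 / 2760.00 = 45.00 mm
y_c = 154800.00 / 2760.00 = 56.09 mm

x_c = 45.00 mm, y_c = 56.09 mm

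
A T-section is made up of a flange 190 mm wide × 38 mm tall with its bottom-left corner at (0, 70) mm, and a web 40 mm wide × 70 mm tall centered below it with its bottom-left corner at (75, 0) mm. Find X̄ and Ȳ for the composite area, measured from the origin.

Part | A | x̄ᵢ | ȳᵢ | A·x̄ᵢ | A·ȳᵢ
web | 2800.00 | 95.00 | 35.00 | 266000.00 | 98000.00
flange | 7220.00 | 95.00 | 89.00 | 685900.00 | 642580.00
Σ | 10020.00 |  |  | 951900.00 | 740580.00
X̄ = 951900.00 / 10020.00 = 95.00 mm
Ȳ = 740580.00 / 10020.00 = 73.91 mm

X̄ = 95.00 mm, Ȳ = 73.91 mm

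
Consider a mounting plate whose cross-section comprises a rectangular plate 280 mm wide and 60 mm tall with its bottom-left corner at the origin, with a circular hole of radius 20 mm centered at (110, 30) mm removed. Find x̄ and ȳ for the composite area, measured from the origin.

x̄ = 142.43 mm, ȳ = 30.00 mm

Part | A | x̄ᵢ | ȳᵢ | A·x̄ᵢ | A·ȳᵢ
plate | 16800.00 | 140.00 | 30.00 | 2352000.00 | 504000.00
hole | -1256.64 | 110.00 | 30.00 | -138230.08 | -37699.11
Σ | 15543.36 |  |  | 2213769.92 | 466300.89
x̄ = 2213769.92 / 15543.36 = 142.43 mm
ȳ = 466300.89 / 15543.36 = 30.00 mm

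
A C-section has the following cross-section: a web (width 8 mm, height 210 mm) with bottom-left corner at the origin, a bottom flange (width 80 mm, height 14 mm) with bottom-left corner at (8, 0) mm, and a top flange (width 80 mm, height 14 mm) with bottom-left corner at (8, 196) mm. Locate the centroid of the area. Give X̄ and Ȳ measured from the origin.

X̄ = 29.14 mm, Ȳ = 105.00 mm

web: A = 8 × 210 = 1680.00, centroid at (4.00, 105.00).
bottom flange: A = 80 × 14 = 1120.00, centroid at (48.00, 7.00).
top flange: A = 80 × 14 = 1120.00, centroid at (48.00, 203.00).
ΣA = 3920.00 mm², ΣAX̄ = 114240.00 mm³, ΣAȲ = 411600.00 mm³.
X̄ = 114240.00/3920.00 = 29.14 mm; Ȳ = 411600.00/3920.00 = 105.00 mm.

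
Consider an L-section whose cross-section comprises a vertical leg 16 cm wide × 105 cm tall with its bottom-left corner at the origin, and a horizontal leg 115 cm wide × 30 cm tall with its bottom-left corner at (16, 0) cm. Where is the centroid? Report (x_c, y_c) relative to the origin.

vertical leg: A = 16 × 105 = 1680.00, centroid at (8.00, 52.50).
horizontal leg: A = 115 × 30 = 3450.00, centroid at (73.50, 15.00).
ΣA = 5130.00 cm², ΣAx_c = 267015.00 cm³, ΣAy_c = 139950.00 cm³.
x_c = 267015.00/5130.00 = 52.05 cm; y_c = 139950.00/5130.00 = 27.28 cm.

x_c = 52.05 cm, y_c = 27.28 cm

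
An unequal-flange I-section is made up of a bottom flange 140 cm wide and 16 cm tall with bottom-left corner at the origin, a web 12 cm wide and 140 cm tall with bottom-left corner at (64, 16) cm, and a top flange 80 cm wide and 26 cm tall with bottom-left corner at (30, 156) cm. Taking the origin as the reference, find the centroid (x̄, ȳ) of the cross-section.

bottom flange: A = 140 × 16 = 2240.00, centroid at (70.00, 8.00).
web: A = 12 × 140 = 1680.00, centroid at (70.00, 86.00).
top flange: A = 80 × 26 = 2080.00, centroid at (70.00, 169.00).
ΣA = 6000.00 cm²
ΣAx̄ = (2240.00)(70.00) + (1680.00)(70.00) + (2080.00)(70.00) = 420000.00 cm³
ΣAȳ = (2240.00)(8.00) + (1680.00)(86.00) + (2080.00)(169.00) = 513920.00 cm³
x̄ = 420000.00 / 6000.00 = 70.00 cm
ȳ = 513920.00 / 6000.00 = 85.65 cm

x̄ = 70.00 cm, ȳ = 85.65 cm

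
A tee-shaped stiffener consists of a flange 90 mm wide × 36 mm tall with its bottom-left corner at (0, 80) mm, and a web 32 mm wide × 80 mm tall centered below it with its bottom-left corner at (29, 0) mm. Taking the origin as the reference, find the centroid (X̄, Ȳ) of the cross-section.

web: A = 32 × 80 = 2560.00, centroid at (45.00, 40.00).
flange: A = 90 × 36 = 3240.00, centroid at (45.00, 98.00).
ΣA = 5800.00 mm², ΣAX̄ = 261000.00 mm³, ΣAȲ = 419920.00 mm³.
X̄ = 261000.00/5800.00 = 45.00 mm; Ȳ = 419920.00/5800.00 = 72.40 mm.

X̄ = 45.00 mm, Ȳ = 72.40 mm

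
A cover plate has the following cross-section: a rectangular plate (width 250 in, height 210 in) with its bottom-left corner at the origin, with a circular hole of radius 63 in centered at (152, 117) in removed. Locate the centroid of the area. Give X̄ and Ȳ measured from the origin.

X̄ = 116.59 in, Ȳ = 101.26 in

Part | A | x̄ᵢ | ȳᵢ | A·x̄ᵢ | A·ȳᵢ
plate | 52500.00 | 125.00 | 105.00 | 6562500.00 | 5512500.00
hole | -12468.98 | 152.00 | 117.00 | -1895285.15 | -1458870.81
Σ | 40031.02 |  |  | 4667214.85 | 4053629.19
X̄ = 4667214.85 / 40031.02 = 116.59 in
Ȳ = 4053629.19 / 40031.02 = 101.26 in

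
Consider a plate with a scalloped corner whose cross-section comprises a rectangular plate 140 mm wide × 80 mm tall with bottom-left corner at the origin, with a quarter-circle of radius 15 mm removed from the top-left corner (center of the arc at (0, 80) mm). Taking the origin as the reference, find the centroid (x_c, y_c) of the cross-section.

plate: A = 140 × 80 = 11200.00, centroid at (70.00, 40.00).
removed quarter-circle: A = −¼π·15² = -176.71, centroid at (6.37, 73.63).
ΣA = 11023.29 mm²
ΣAx_c = (11200.00)(70.00) + (-176.71)(6.37) = 782875.00 mm³
ΣAy_c = (11200.00)(40.00) + (-176.71)(73.63) = 434987.83 mm³
x_c = 782875.00 / 11023.29 = 71.02 mm
y_c = 434987.83 / 11023.29 = 39.46 mm

x_c = 71.02 mm, y_c = 39.46 mm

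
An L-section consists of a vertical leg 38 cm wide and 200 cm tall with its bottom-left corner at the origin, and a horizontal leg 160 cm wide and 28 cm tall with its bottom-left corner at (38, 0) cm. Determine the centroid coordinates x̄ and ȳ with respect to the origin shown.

x̄ = 55.72 cm, ȳ = 68.11 cm

vertical leg: A = 38 × 200 = 7600.00, centroid at (19.00, 100.00).
horizontal leg: A = 160 × 28 = 4480.00, centroid at (118.00, 14.00).
ΣA = 12080.00 cm², ΣAx̄ = 673040.00 cm³, ΣAȳ = 822720.00 cm³.
x̄ = 673040.00/12080.00 = 55.72 cm; ȳ = 822720.00/12080.00 = 68.11 cm.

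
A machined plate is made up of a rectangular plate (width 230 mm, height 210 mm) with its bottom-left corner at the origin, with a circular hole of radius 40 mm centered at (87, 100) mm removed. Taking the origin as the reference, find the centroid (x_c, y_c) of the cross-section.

x_c = 118.25 mm, y_c = 105.58 mm

plate: A = 230 × 210 = 48300.00, centroid at (115.00, 105.00).
hole: A = −π·40² = -5026.55, centroid at (87.00, 100.00).
ΣA = 43273.45 mm², ΣAx_c = 5117190.30 mm³, ΣAy_c = 4568845.18 mm³.
x_c = 5117190.30/43273.45 = 118.25 mm; y_c = 4568845.18/43273.45 = 105.58 mm.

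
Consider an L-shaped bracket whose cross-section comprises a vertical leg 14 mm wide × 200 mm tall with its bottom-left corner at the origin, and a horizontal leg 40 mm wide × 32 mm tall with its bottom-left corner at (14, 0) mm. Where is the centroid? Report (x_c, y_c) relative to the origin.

vertical leg: A = 14 × 200 = 2800.00, centroid at (7.00, 100.00).
horizontal leg: A = 40 × 32 = 1280.00, centroid at (34.00, 16.00).
ΣA = 4080.00 mm²
ΣAx_c = (2800.00)(7.00) + (1280.00)(34.00) = 63120.00 mm³
ΣAy_c = (2800.00)(100.00) + (1280.00)(16.00) = 300480.00 mm³
x_c = 63120.00 / 4080.00 = 15.47 mm
y_c = 300480.00 / 4080.00 = 73.65 mm

x_c = 15.47 mm, y_c = 73.65 mm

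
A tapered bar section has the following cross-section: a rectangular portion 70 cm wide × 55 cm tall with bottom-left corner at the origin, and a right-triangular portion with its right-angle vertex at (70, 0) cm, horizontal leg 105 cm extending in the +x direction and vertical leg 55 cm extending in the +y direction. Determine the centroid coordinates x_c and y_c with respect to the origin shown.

rectangular portion: A = 70 × 55 = 3850.00, centroid at (35.00, 27.50).
triangular portion: A = ½·105·55 = 2887.50, centroid at (105.00, 18.33).
ΣA = 6737.50 cm², ΣAx_c = 437937.50 cm³, ΣAy_c = 158812.50 cm³.
x_c = 437937.50/6737.50 = 65.00 cm; y_c = 158812.50/6737.50 = 23.57 cm.

x_c = 65.00 cm, y_c = 23.57 cm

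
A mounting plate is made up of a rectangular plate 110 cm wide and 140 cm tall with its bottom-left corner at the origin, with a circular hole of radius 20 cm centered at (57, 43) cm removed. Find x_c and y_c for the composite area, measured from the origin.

x_c = 54.82 cm, y_c = 72.40 cm

plate: A = 110 × 140 = 15400.00, centroid at (55.00, 70.00).
hole: A = −π·20² = -1256.64, centroid at (57.00, 43.00).
ΣA = 14143.36 cm², ΣAx_c = 775371.69 cm³, ΣAy_c = 1023964.61 cm³.
x_c = 775371.69/14143.36 = 54.82 cm; y_c = 1023964.61/14143.36 = 72.40 cm.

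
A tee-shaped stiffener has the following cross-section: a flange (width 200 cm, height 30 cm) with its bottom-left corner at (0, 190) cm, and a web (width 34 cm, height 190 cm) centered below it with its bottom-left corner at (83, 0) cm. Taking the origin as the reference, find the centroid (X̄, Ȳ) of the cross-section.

X̄ = 100.00 cm, Ȳ = 147.97 cm

Part | A | x̄ᵢ | ȳᵢ | A·x̄ᵢ | A·ȳᵢ
web | 6460.00 | 100.00 | 95.00 | 646000.00 | 613700.00
flange | 6000.00 | 100.00 | 205.00 | 600000.00 | 1230000.00
Σ | 12460.00 |  |  | 1246000.00 | 1843700.00
X̄ = 1246000.00 / 12460.00 = 100.00 cm
Ȳ = 1843700.00 / 12460.00 = 147.97 cm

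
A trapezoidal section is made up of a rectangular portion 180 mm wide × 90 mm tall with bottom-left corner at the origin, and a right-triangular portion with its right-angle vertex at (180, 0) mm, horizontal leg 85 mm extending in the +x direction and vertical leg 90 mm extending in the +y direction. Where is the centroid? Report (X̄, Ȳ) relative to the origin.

Part | A | x̄ᵢ | ȳᵢ | A·x̄ᵢ | A·ȳᵢ
rectangular portion | 16200.00 | 90.00 | 45.00 | 1458000.00 | 729000.00
triangular portion | 3825.00 | 208.33 | 30.00 | 796875.00 | 114750.00
Σ | 20025.00 |  |  | 2254875.00 | 843750.00
X̄ = 2254875.00 / 20025.00 = 112.60 mm
Ȳ = 843750.00 / 20025.00 = 42.13 mm

X̄ = 112.60 mm, Ȳ = 42.13 mm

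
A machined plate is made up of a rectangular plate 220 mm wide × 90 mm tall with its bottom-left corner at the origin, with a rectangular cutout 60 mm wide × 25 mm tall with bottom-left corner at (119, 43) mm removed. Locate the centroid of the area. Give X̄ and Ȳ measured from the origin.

X̄ = 106.80 mm, Ȳ = 44.14 mm

plate: A = 220 × 90 = 19800.00, centroid at (110.00, 45.00).
hole: A = −(60 × 25) = -1500.00, centroid at (149.00, 55.50).
ΣA = 18300.00 mm²
ΣAX̄ = (19800.00)(110.00) + (-1500.00)(149.00) = 1954500.00 mm³
ΣAȲ = (19800.00)(45.00) + (-1500.00)(55.50) = 807750.00 mm³
X̄ = 1954500.00 / 18300.00 = 106.80 mm
Ȳ = 807750.00 / 18300.00 = 44.14 mm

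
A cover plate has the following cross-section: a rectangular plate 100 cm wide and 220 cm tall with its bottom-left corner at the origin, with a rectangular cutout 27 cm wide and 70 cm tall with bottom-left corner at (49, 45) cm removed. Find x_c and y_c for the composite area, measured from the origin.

plate: A = 100 × 220 = 22000.00, centroid at (50.00, 110.00).
hole: A = −(27 × 70) = -1890.00, centroid at (62.50, 80.00).
ΣA = 20110.00 cm²
ΣAx_c = (22000.00)(50.00) + (-1890.00)(62.50) = 981875.00 cm³
ΣAy_c = (22000.00)(110.00) + (-1890.00)(80.00) = 2268800.00 cm³
x_c = 981875.00 / 20110.00 = 48.83 cm
y_c = 2268800.00 / 20110.00 = 112.82 cm

x_c = 48.83 cm, y_c = 112.82 cm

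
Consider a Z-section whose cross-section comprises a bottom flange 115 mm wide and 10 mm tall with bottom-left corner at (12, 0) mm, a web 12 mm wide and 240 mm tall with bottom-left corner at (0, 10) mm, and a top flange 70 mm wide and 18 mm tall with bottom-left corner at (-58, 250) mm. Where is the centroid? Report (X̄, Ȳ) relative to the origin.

X̄ = 12.90 mm, Ȳ = 133.55 mm

bottom flange: A = 115 × 10 = 1150.00, centroid at (69.50, 5.00).
web: A = 12 × 240 = 2880.00, centroid at (6.00, 130.00).
top flange: A = 70 × 18 = 1260.00, centroid at (-23.00, 259.00).
ΣA = 5290.00 mm²
ΣAX̄ = (1150.00)(69.50) + (2880.00)(6.00) + (1260.00)(-23.00) = 68225.00 mm³
ΣAȲ = (1150.00)(5.00) + (2880.00)(130.00) + (1260.00)(259.00) = 706490.00 mm³
X̄ = 68225.00 / 5290.00 = 12.90 mm
Ȳ = 706490.00 / 5290.00 = 133.55 mm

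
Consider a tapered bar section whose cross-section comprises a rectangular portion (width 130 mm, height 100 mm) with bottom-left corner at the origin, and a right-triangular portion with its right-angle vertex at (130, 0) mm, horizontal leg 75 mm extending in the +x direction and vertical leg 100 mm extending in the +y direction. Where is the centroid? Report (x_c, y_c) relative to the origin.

rectangular portion: A = 130 × 100 = 13000.00, centroid at (65.00, 50.00).
triangular portion: A = ½·75·100 = 3750.00, centroid at (155.00, 33.33).
ΣA = 16750.00 mm²
ΣAx_c = (13000.00)(65.00) + (3750.00)(155.00) = 1426250.00 mm³
ΣAy_c = (13000.00)(50.00) + (3750.00)(33.33) = 775000.00 mm³
x_c = 1426250.00 / 16750.00 = 85.15 mm
y_c = 775000.00 / 16750.00 = 46.27 mm

x_c = 85.15 mm, y_c = 46.27 mm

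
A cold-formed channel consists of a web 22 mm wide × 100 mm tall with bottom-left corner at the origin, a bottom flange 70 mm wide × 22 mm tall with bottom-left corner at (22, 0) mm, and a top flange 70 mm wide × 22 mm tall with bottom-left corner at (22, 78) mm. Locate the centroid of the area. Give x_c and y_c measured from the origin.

web: A = 22 × 100 = 2200.00, centroid at (11.00, 50.00).
bottom flange: A = 70 × 22 = 1540.00, centroid at (57.00, 11.00).
top flange: A = 70 × 22 = 1540.00, centroid at (57.00, 89.00).
ΣA = 5280.00 mm², ΣAx_c = 199760.00 mm³, ΣAy_c = 264000.00 mm³.
x_c = 199760.00/5280.00 = 37.83 mm; y_c = 264000.00/5280.00 = 50.00 mm.

x_c = 37.83 mm, y_c = 50.00 mm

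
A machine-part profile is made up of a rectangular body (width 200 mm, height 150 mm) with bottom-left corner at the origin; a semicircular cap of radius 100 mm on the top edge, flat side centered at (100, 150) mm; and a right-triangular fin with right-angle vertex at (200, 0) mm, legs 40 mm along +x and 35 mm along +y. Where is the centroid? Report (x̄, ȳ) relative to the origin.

x̄ = 101.71 mm, ȳ = 113.80 mm

rectangular body: A = 200 × 150 = 30000.00, centroid at (100.00, 75.00).
semicircular top: A = ½π·100² = 15707.96, centroid at (100.00, 192.44).
triangular fin: A = ½·40·35 = 700.00, centroid at (213.33, 11.67).
ΣA = 46407.96 mm², ΣAx̄ = 4720129.66 mm³, ΣAȳ = 5281027.82 mm³.
x̄ = 4720129.66/46407.96 = 101.71 mm; ȳ = 5281027.82/46407.96 = 113.80 mm.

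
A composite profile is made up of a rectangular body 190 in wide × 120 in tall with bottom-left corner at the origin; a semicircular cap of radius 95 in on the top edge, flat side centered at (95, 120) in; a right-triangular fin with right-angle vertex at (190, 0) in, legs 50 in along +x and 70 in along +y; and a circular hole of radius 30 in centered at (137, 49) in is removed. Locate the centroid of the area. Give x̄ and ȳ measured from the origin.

rectangular body: A = 190 × 120 = 22800.00, centroid at (95.00, 60.00).
semicircular top: A = ½π·95² = 14176.44, centroid at (95.00, 160.32).
triangular fin: A = ½·50·70 = 1750.00, centroid at (206.67, 23.33).
hole: A = −π·30² = -2827.43, centroid at (137.00, 49.00).
ΣA = 35899.00 in²
ΣAx̄ = (22800.00)(95.00) + (14176.44)(95.00) + (1750.00)(206.67) + (-2827.43)(137.00) = 3487069.79 in³
ΣAȳ = (22800.00)(60.00) + (14176.44)(160.32) + (1750.00)(23.33) + (-2827.43)(49.00) = 3543044.85 in³
x̄ = 3487069.79 / 35899.00 = 97.14 in
ȳ = 3543044.85 / 35899.00 = 98.69 in

x̄ = 97.14 in, ȳ = 98.69 in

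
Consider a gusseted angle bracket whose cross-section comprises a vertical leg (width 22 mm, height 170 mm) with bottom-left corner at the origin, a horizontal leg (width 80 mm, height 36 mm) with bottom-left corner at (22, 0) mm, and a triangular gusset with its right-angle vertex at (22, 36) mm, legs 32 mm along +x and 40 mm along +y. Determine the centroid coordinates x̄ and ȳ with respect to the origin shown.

x̄ = 33.14 mm, ȳ = 55.28 mm

vertical leg: A = 22 × 170 = 3740.00, centroid at (11.00, 85.00).
horizontal leg: A = 80 × 36 = 2880.00, centroid at (62.00, 18.00).
gusset: A = ½·32·40 = 640.00, centroid at (32.67, 49.33).
ΣA = 7260.00 mm², ΣAx̄ = 240606.67 mm³, ΣAȳ = 401313.33 mm³.
x̄ = 240606.67/7260.00 = 33.14 mm; ȳ = 401313.33/7260.00 = 55.28 mm.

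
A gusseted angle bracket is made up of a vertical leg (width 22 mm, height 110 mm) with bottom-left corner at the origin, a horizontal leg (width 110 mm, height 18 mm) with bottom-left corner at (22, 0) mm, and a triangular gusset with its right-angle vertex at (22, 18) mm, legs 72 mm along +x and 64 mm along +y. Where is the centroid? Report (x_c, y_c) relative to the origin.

vertical leg: A = 22 × 110 = 2420.00, centroid at (11.00, 55.00).
horizontal leg: A = 110 × 18 = 1980.00, centroid at (77.00, 9.00).
gusset: A = ½·72·64 = 2304.00, centroid at (46.00, 39.33).
ΣA = 6704.00 mm²
ΣAx_c = (2420.00)(11.00) + (1980.00)(77.00) + (2304.00)(46.00) = 285064.00 mm³
ΣAy_c = (2420.00)(55.00) + (1980.00)(9.00) + (2304.00)(39.33) = 241544.00 mm³
x_c = 285064.00 / 6704.00 = 42.52 mm
y_c = 241544.00 / 6704.00 = 36.03 mm

x_c = 42.52 mm, y_c = 36.03 mm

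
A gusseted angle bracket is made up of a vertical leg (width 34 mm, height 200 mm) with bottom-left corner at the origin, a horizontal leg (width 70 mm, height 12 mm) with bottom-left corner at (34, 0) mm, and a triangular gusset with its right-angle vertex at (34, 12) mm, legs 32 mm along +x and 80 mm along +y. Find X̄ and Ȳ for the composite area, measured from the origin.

Part | A | x̄ᵢ | ȳᵢ | A·x̄ᵢ | A·ȳᵢ
vertical leg | 6800.00 | 17.00 | 100.00 | 115600.00 | 680000.00
horizontal leg | 840.00 | 69.00 | 6.00 | 57960.00 | 5040.00
gusset | 1280.00 | 44.67 | 38.67 | 57173.33 | 49493.33
Σ | 8920.00 |  |  | 230733.33 | 734533.33
X̄ = 230733.33 / 8920.00 = 25.87 mm
Ȳ = 734533.33 / 8920.00 = 82.35 mm

X̄ = 25.87 mm, Ȳ = 82.35 mm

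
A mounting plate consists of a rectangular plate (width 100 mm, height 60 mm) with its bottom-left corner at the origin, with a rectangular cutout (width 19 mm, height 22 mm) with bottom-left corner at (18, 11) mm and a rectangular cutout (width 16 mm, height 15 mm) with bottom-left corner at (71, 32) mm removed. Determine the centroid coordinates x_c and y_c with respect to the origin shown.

x_c = 50.46 mm, y_c = 30.20 mm

Part | A | x̄ᵢ | ȳᵢ | A·x̄ᵢ | A·ȳᵢ
plate | 6000.00 | 50.00 | 30.00 | 300000.00 | 180000.00
hole 1 | -418.00 | 27.50 | 22.00 | -11495.00 | -9196.00
hole 2 | -240.00 | 79.00 | 39.50 | -18960.00 | -9480.00
Σ | 5342.00 |  |  | 269545.00 | 161324.00
x_c = 269545.00 / 5342.00 = 50.46 mm
y_c = 161324.00 / 5342.00 = 30.20 mm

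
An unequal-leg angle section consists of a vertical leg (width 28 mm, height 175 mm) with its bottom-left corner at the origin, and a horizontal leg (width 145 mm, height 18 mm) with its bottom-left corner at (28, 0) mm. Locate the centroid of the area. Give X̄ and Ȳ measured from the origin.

vertical leg: A = 28 × 175 = 4900.00, centroid at (14.00, 87.50).
horizontal leg: A = 145 × 18 = 2610.00, centroid at (100.50, 9.00).
ΣA = 7510.00 mm², ΣAX̄ = 330905.00 mm³, ΣAȲ = 452240.00 mm³.
X̄ = 330905.00/7510.00 = 44.06 mm; Ȳ = 452240.00/7510.00 = 60.22 mm.

X̄ = 44.06 mm, Ȳ = 60.22 mm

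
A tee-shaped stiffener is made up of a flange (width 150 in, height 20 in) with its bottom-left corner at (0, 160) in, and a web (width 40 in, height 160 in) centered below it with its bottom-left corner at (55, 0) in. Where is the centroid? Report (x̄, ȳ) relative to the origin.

x̄ = 75.00 in, ȳ = 108.72 in

Part | A | x̄ᵢ | ȳᵢ | A·x̄ᵢ | A·ȳᵢ
web | 6400.00 | 75.00 | 80.00 | 480000.00 | 512000.00
flange | 3000.00 | 75.00 | 170.00 | 225000.00 | 510000.00
Σ | 9400.00 |  |  | 705000.00 | 1022000.00
x̄ = 705000.00 / 9400.00 = 75.00 in
ȳ = 1022000.00 / 9400.00 = 108.72 in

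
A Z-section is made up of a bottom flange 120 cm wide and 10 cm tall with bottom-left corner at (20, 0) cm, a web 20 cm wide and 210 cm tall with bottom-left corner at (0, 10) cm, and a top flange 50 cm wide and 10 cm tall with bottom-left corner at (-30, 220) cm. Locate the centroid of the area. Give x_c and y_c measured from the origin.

x_c = 22.97 cm, y_c = 101.95 cm

Part | A | x̄ᵢ | ȳᵢ | A·x̄ᵢ | A·ȳᵢ
bottom flange | 1200.00 | 80.00 | 5.00 | 96000.00 | 6000.00
web | 4200.00 | 10.00 | 115.00 | 42000.00 | 483000.00
top flange | 500.00 | -5.00 | 225.00 | -2500.00 | 112500.00
Σ | 5900.00 |  |  | 135500.00 | 601500.00
x_c = 135500.00 / 5900.00 = 22.97 cm
y_c = 601500.00 / 5900.00 = 101.95 cm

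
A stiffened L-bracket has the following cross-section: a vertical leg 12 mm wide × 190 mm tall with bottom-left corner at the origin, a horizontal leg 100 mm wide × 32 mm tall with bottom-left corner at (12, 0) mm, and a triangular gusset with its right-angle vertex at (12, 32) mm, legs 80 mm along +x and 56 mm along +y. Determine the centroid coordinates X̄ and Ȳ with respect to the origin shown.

X̄ = 38.69 mm, Ȳ = 49.39 mm

vertical leg: A = 12 × 190 = 2280.00, centroid at (6.00, 95.00).
horizontal leg: A = 100 × 32 = 3200.00, centroid at (62.00, 16.00).
gusset: A = ½·80·56 = 2240.00, centroid at (38.67, 50.67).
ΣA = 7720.00 mm²
ΣAX̄ = (2280.00)(6.00) + (3200.00)(62.00) + (2240.00)(38.67) = 298693.33 mm³
ΣAȲ = (2280.00)(95.00) + (3200.00)(16.00) + (2240.00)(50.67) = 381293.33 mm³
X̄ = 298693.33 / 7720.00 = 38.69 mm
Ȳ = 381293.33 / 7720.00 = 49.39 mm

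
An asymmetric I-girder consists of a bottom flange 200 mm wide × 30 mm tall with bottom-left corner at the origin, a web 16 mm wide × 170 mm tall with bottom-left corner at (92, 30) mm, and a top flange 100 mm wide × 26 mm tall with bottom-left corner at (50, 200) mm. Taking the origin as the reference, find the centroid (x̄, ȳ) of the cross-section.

x̄ = 100.00 mm, ȳ = 84.51 mm

bottom flange: A = 200 × 30 = 6000.00, centroid at (100.00, 15.00).
web: A = 16 × 170 = 2720.00, centroid at (100.00, 115.00).
top flange: A = 100 × 26 = 2600.00, centroid at (100.00, 213.00).
ΣA = 11320.00 mm², ΣAx̄ = 1132000.00 mm³, ΣAȳ = 956600.00 mm³.
x̄ = 1132000.00/11320.00 = 100.00 mm; ȳ = 956600.00/11320.00 = 84.51 mm.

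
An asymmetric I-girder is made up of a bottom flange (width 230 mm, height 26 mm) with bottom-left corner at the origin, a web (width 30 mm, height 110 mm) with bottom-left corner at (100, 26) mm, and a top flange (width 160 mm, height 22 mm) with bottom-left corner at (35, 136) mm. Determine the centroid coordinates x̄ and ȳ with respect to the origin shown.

bottom flange: A = 230 × 26 = 5980.00, centroid at (115.00, 13.00).
web: A = 30 × 110 = 3300.00, centroid at (115.00, 81.00).
top flange: A = 160 × 22 = 3520.00, centroid at (115.00, 147.00).
ΣA = 12800.00 mm², ΣAx̄ = 1472000.00 mm³, ΣAȳ = 862480.00 mm³.
x̄ = 1472000.00/12800.00 = 115.00 mm; ȳ = 862480.00/12800.00 = 67.38 mm.

x̄ = 115.00 mm, ȳ = 67.38 mm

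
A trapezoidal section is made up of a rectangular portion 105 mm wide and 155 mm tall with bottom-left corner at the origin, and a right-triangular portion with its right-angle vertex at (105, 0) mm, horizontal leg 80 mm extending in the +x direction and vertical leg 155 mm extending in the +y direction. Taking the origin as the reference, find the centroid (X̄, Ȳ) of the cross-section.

X̄ = 74.34 mm, Ȳ = 70.37 mm

rectangular portion: A = 105 × 155 = 16275.00, centroid at (52.50, 77.50).
triangular portion: A = ½·80·155 = 6200.00, centroid at (131.67, 51.67).
ΣA = 22475.00 mm²
ΣAX̄ = (16275.00)(52.50) + (6200.00)(131.67) = 1670770.83 mm³
ΣAȲ = (16275.00)(77.50) + (6200.00)(51.67) = 1581645.83 mm³
X̄ = 1670770.83 / 22475.00 = 74.34 mm
Ȳ = 1581645.83 / 22475.00 = 70.37 mm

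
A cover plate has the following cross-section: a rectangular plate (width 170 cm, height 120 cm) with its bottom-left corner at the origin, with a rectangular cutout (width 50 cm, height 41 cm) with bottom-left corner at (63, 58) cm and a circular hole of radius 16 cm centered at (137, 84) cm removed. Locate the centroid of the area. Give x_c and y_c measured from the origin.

x_c = 82.27 cm, y_c = 56.74 cm

Part | A | x̄ᵢ | ȳᵢ | A·x̄ᵢ | A·ȳᵢ
plate | 20400.00 | 85.00 | 60.00 | 1734000.00 | 1224000.00
hole 1 | -2050.00 | 88.00 | 78.50 | -180400.00 | -160925.00
hole 2 | -804.25 | 137.00 | 84.00 | -110181.94 | -67556.81
Σ | 17545.75 |  |  | 1443418.06 | 995518.19
x_c = 1443418.06 / 17545.75 = 82.27 cm
y_c = 995518.19 / 17545.75 = 56.74 cm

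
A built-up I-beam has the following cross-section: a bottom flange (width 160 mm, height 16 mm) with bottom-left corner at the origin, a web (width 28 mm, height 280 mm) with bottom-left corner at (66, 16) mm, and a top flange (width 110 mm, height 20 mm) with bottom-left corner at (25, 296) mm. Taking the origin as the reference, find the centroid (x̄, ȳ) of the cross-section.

bottom flange: A = 160 × 16 = 2560.00, centroid at (80.00, 8.00).
web: A = 28 × 280 = 7840.00, centroid at (80.00, 156.00).
top flange: A = 110 × 20 = 2200.00, centroid at (80.00, 306.00).
ΣA = 12600.00 mm²
ΣAx̄ = (2560.00)(80.00) + (7840.00)(80.00) + (2200.00)(80.00) = 1008000.00 mm³
ΣAȳ = (2560.00)(8.00) + (7840.00)(156.00) + (2200.00)(306.00) = 1916720.00 mm³
x̄ = 1008000.00 / 12600.00 = 80.00 mm
ȳ = 1916720.00 / 12600.00 = 152.12 mm

x̄ = 80.00 mm, ȳ = 152.12 mm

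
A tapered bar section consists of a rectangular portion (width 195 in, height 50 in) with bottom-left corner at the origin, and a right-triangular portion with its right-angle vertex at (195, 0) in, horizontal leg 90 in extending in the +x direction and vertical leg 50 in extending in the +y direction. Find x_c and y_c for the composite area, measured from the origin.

rectangular portion: A = 195 × 50 = 9750.00, centroid at (97.50, 25.00).
triangular portion: A = ½·90·50 = 2250.00, centroid at (225.00, 16.67).
ΣA = 12000.00 in², ΣAx_c = 1456875.00 in³, ΣAy_c = 281250.00 in³.
x_c = 1456875.00/12000.00 = 121.41 in; y_c = 281250.00/12000.00 = 23.44 in.

x_c = 121.41 in, y_c = 23.44 in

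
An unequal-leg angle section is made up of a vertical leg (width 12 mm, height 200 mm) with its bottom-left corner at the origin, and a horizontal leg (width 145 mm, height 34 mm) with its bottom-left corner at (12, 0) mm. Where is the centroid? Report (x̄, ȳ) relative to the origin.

vertical leg: A = 12 × 200 = 2400.00, centroid at (6.00, 100.00).
horizontal leg: A = 145 × 34 = 4930.00, centroid at (84.50, 17.00).
ΣA = 7330.00 mm²
ΣAx̄ = (2400.00)(6.00) + (4930.00)(84.50) = 430985.00 mm³
ΣAȳ = (2400.00)(100.00) + (4930.00)(17.00) = 323810.00 mm³
x̄ = 430985.00 / 7330.00 = 58.80 mm
ȳ = 323810.00 / 7330.00 = 44.18 mm

x̄ = 58.80 mm, ȳ = 44.18 mm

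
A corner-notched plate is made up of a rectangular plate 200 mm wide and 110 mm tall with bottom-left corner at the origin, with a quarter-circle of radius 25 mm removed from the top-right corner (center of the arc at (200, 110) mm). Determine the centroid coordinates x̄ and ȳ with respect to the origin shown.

x̄ = 97.96 mm, ȳ = 53.99 mm

plate: A = 200 × 110 = 22000.00, centroid at (100.00, 55.00).
removed quarter-circle: A = −¼π·25² = -490.87, centroid at (189.39, 99.39).
ΣA = 21509.13 mm², ΣAx̄ = 2107033.56 mm³, ΣAȳ = 1161212.21 mm³.
x̄ = 2107033.56/21509.13 = 97.96 mm; ȳ = 1161212.21/21509.13 = 53.99 mm.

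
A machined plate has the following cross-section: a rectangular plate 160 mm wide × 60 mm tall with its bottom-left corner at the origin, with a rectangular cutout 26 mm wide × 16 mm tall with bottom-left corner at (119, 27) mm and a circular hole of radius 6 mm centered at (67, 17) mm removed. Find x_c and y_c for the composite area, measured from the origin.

plate: A = 160 × 60 = 9600.00, centroid at (80.00, 30.00).
hole 1: A = −(26 × 16) = -416.00, centroid at (132.00, 35.00).
hole 2: A = −π·6² = -113.10, centroid at (67.00, 17.00).
ΣA = 9070.90 mm²
ΣAx_c = (9600.00)(80.00) + (-416.00)(132.00) + (-113.10)(67.00) = 705510.48 mm³
ΣAy_c = (9600.00)(30.00) + (-416.00)(35.00) + (-113.10)(17.00) = 271517.35 mm³
x_c = 705510.48 / 9070.90 = 77.78 mm
y_c = 271517.35 / 9070.90 = 29.93 mm

x_c = 77.78 mm, y_c = 29.93 mm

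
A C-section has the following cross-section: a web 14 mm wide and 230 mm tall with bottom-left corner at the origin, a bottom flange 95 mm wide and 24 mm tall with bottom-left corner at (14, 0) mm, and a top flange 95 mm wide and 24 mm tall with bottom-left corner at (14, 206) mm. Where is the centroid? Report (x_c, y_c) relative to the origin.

Part | A | x̄ᵢ | ȳᵢ | A·x̄ᵢ | A·ȳᵢ
web | 3220.00 | 7.00 | 115.00 | 22540.00 | 370300.00
bottom flange | 2280.00 | 61.50 | 12.00 | 140220.00 | 27360.00
top flange | 2280.00 | 61.50 | 218.00 | 140220.00 | 497040.00
Σ | 7780.00 |  |  | 302980.00 | 894700.00
x_c = 302980.00 / 7780.00 = 38.94 mm
y_c = 894700.00 / 7780.00 = 115.00 mm

x_c = 38.94 mm, y_c = 115.00 mm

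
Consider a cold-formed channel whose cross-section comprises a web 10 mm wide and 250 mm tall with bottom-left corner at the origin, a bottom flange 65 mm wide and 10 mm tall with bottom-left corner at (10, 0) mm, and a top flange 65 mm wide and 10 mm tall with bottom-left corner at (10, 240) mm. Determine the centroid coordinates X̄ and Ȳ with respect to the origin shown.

X̄ = 17.83 mm, Ȳ = 125.00 mm

web: A = 10 × 250 = 2500.00, centroid at (5.00, 125.00).
bottom flange: A = 65 × 10 = 650.00, centroid at (42.50, 5.00).
top flange: A = 65 × 10 = 650.00, centroid at (42.50, 245.00).
ΣA = 3800.00 mm²
ΣAX̄ = (2500.00)(5.00) + (650.00)(42.50) + (650.00)(42.50) = 67750.00 mm³
ΣAȲ = (2500.00)(125.00) + (650.00)(5.00) + (650.00)(245.00) = 475000.00 mm³
X̄ = 67750.00 / 3800.00 = 17.83 mm
Ȳ = 475000.00 / 3800.00 = 125.00 mm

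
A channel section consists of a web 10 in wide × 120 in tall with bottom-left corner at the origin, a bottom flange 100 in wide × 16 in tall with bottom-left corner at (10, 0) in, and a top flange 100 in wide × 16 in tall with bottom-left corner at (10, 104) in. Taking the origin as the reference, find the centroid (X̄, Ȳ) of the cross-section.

X̄ = 45.00 in, Ȳ = 60.00 in

web: A = 10 × 120 = 1200.00, centroid at (5.00, 60.00).
bottom flange: A = 100 × 16 = 1600.00, centroid at (60.00, 8.00).
top flange: A = 100 × 16 = 1600.00, centroid at (60.00, 112.00).
ΣA = 4400.00 in², ΣAX̄ = 198000.00 in³, ΣAȲ = 264000.00 in³.
X̄ = 198000.00/4400.00 = 45.00 in; Ȳ = 264000.00/4400.00 = 60.00 in.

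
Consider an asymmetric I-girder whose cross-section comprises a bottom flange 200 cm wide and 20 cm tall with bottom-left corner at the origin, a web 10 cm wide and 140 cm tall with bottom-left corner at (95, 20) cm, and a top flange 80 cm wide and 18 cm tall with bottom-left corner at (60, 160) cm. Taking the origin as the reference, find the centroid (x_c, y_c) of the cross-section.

x_c = 100.00 cm, y_c = 59.85 cm

bottom flange: A = 200 × 20 = 4000.00, centroid at (100.00, 10.00).
web: A = 10 × 140 = 1400.00, centroid at (100.00, 90.00).
top flange: A = 80 × 18 = 1440.00, centroid at (100.00, 169.00).
ΣA = 6840.00 cm², ΣAx_c = 684000.00 cm³, ΣAy_c = 409360.00 cm³.
x_c = 684000.00/6840.00 = 100.00 cm; y_c = 409360.00/6840.00 = 59.85 cm.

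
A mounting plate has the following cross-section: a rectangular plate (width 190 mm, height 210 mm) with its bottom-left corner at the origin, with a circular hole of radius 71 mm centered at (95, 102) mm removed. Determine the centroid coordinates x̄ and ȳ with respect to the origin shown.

x̄ = 95.00 mm, ȳ = 106.97 mm

plate: A = 190 × 210 = 39900.00, centroid at (95.00, 105.00).
hole: A = −π·71² = -15836.77, centroid at (95.00, 102.00).
ΣA = 24063.23 mm², ΣAx̄ = 2286006.99 mm³, ΣAȳ = 2574149.61 mm³.
x̄ = 2286006.99/24063.23 = 95.00 mm; ȳ = 2574149.61/24063.23 = 106.97 mm.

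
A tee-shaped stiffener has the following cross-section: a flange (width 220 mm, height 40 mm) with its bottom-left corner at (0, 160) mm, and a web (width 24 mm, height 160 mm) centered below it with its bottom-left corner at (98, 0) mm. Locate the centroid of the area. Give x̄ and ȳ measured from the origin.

x̄ = 110.00 mm, ȳ = 149.62 mm

web: A = 24 × 160 = 3840.00, centroid at (110.00, 80.00).
flange: A = 220 × 40 = 8800.00, centroid at (110.00, 180.00).
ΣA = 12640.00 mm², ΣAx̄ = 1390400.00 mm³, ΣAȳ = 1891200.00 mm³.
x̄ = 1390400.00/12640.00 = 110.00 mm; ȳ = 1891200.00/12640.00 = 149.62 mm.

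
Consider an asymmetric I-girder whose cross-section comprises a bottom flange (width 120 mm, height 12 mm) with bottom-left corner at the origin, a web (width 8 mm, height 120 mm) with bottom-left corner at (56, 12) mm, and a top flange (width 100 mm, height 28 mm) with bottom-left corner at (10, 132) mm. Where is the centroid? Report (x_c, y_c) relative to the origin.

bottom flange: A = 120 × 12 = 1440.00, centroid at (60.00, 6.00).
web: A = 8 × 120 = 960.00, centroid at (60.00, 72.00).
top flange: A = 100 × 28 = 2800.00, centroid at (60.00, 146.00).
ΣA = 5200.00 mm², ΣAx_c = 312000.00 mm³, ΣAy_c = 486560.00 mm³.
x_c = 312000.00/5200.00 = 60.00 mm; y_c = 486560.00/5200.00 = 93.57 mm.

x_c = 60.00 mm, y_c = 93.57 mm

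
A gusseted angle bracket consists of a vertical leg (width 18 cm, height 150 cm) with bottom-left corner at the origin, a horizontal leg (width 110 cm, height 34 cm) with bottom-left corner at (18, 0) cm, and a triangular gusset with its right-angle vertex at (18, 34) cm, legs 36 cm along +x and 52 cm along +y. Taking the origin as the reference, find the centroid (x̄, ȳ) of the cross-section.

x̄ = 44.12 cm, ȳ = 42.59 cm

Part | A | x̄ᵢ | ȳᵢ | A·x̄ᵢ | A·ȳᵢ
vertical leg | 2700.00 | 9.00 | 75.00 | 24300.00 | 202500.00
horizontal leg | 3740.00 | 73.00 | 17.00 | 273020.00 | 63580.00
gusset | 936.00 | 30.00 | 51.33 | 28080.00 | 48048.00
Σ | 7376.00 |  |  | 325400.00 | 314128.00
x̄ = 325400.00 / 7376.00 = 44.12 cm
ȳ = 314128.00 / 7376.00 = 42.59 cm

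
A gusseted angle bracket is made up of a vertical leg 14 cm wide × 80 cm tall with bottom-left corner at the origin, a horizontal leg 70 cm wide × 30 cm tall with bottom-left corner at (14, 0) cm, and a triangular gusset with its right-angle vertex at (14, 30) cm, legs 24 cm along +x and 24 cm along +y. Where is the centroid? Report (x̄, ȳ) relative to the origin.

x̄ = 33.37 cm, ȳ = 24.87 cm

vertical leg: A = 14 × 80 = 1120.00, centroid at (7.00, 40.00).
horizontal leg: A = 70 × 30 = 2100.00, centroid at (49.00, 15.00).
gusset: A = ½·24·24 = 288.00, centroid at (22.00, 38.00).
ΣA = 3508.00 cm²
ΣAx̄ = (1120.00)(7.00) + (2100.00)(49.00) + (288.00)(22.00) = 117076.00 cm³
ΣAȳ = (1120.00)(40.00) + (2100.00)(15.00) + (288.00)(38.00) = 87244.00 cm³
x̄ = 117076.00 / 3508.00 = 33.37 cm
ȳ = 87244.00 / 3508.00 = 24.87 cm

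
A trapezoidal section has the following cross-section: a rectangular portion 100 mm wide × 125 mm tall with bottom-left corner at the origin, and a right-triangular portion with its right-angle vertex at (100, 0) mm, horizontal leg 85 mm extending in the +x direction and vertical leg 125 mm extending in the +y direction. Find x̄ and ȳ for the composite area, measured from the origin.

x̄ = 73.36 mm, ȳ = 56.29 mm

rectangular portion: A = 100 × 125 = 12500.00, centroid at (50.00, 62.50).
triangular portion: A = ½·85·125 = 5312.50, centroid at (128.33, 41.67).
ΣA = 17812.50 mm²
ΣAx̄ = (12500.00)(50.00) + (5312.50)(128.33) = 1306770.83 mm³
ΣAȳ = (12500.00)(62.50) + (5312.50)(41.67) = 1002604.17 mm³
x̄ = 1306770.83 / 17812.50 = 73.36 mm
ȳ = 1002604.17 / 17812.50 = 56.29 mm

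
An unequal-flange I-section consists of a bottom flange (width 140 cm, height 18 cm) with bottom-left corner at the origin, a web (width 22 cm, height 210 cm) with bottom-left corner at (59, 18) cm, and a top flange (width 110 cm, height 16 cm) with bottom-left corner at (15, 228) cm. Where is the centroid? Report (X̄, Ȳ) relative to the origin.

Part | A | x̄ᵢ | ȳᵢ | A·x̄ᵢ | A·ȳᵢ
bottom flange | 2520.00 | 70.00 | 9.00 | 176400.00 | 22680.00
web | 4620.00 | 70.00 | 123.00 | 323400.00 | 568260.00
top flange | 1760.00 | 70.00 | 236.00 | 123200.00 | 415360.00
Σ | 8900.00 |  |  | 623000.00 | 1006300.00
X̄ = 623000.00 / 8900.00 = 70.00 cm
Ȳ = 1006300.00 / 8900.00 = 113.07 cm

X̄ = 70.00 cm, Ȳ = 113.07 cm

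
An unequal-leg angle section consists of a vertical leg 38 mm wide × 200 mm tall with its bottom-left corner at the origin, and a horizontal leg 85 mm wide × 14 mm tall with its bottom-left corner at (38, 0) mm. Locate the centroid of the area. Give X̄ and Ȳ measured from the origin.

vertical leg: A = 38 × 200 = 7600.00, centroid at (19.00, 100.00).
horizontal leg: A = 85 × 14 = 1190.00, centroid at (80.50, 7.00).
ΣA = 8790.00 mm², ΣAX̄ = 240195.00 mm³, ΣAȲ = 768330.00 mm³.
X̄ = 240195.00/8790.00 = 27.33 mm; Ȳ = 768330.00/8790.00 = 87.41 mm.

X̄ = 27.33 mm, Ȳ = 87.41 mm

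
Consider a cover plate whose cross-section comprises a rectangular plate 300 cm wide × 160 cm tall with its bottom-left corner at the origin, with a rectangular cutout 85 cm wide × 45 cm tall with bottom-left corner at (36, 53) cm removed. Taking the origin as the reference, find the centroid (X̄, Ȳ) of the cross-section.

plate: A = 300 × 160 = 48000.00, centroid at (150.00, 80.00).
hole: A = −(85 × 45) = -3825.00, centroid at (78.50, 75.50).
ΣA = 44175.00 cm²
ΣAX̄ = (48000.00)(150.00) + (-3825.00)(78.50) = 6899737.50 cm³
ΣAȲ = (48000.00)(80.00) + (-3825.00)(75.50) = 3551212.50 cm³
X̄ = 6899737.50 / 44175.00 = 156.19 cm
Ȳ = 3551212.50 / 44175.00 = 80.39 cm

X̄ = 156.19 cm, Ȳ = 80.39 cm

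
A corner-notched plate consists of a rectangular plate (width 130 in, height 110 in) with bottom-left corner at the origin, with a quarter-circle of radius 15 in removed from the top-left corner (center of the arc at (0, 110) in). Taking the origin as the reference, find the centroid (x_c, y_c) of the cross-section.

x_c = 65.73 in, y_c = 54.39 in

plate: A = 130 × 110 = 14300.00, centroid at (65.00, 55.00).
removed quarter-circle: A = −¼π·15² = -176.71, centroid at (6.37, 103.63).
ΣA = 14123.29 in², ΣAx_c = 928375.00 in³, ΣAy_c = 768186.40 in³.
x_c = 928375.00/14123.29 = 65.73 in; y_c = 768186.40/14123.29 = 54.39 in.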